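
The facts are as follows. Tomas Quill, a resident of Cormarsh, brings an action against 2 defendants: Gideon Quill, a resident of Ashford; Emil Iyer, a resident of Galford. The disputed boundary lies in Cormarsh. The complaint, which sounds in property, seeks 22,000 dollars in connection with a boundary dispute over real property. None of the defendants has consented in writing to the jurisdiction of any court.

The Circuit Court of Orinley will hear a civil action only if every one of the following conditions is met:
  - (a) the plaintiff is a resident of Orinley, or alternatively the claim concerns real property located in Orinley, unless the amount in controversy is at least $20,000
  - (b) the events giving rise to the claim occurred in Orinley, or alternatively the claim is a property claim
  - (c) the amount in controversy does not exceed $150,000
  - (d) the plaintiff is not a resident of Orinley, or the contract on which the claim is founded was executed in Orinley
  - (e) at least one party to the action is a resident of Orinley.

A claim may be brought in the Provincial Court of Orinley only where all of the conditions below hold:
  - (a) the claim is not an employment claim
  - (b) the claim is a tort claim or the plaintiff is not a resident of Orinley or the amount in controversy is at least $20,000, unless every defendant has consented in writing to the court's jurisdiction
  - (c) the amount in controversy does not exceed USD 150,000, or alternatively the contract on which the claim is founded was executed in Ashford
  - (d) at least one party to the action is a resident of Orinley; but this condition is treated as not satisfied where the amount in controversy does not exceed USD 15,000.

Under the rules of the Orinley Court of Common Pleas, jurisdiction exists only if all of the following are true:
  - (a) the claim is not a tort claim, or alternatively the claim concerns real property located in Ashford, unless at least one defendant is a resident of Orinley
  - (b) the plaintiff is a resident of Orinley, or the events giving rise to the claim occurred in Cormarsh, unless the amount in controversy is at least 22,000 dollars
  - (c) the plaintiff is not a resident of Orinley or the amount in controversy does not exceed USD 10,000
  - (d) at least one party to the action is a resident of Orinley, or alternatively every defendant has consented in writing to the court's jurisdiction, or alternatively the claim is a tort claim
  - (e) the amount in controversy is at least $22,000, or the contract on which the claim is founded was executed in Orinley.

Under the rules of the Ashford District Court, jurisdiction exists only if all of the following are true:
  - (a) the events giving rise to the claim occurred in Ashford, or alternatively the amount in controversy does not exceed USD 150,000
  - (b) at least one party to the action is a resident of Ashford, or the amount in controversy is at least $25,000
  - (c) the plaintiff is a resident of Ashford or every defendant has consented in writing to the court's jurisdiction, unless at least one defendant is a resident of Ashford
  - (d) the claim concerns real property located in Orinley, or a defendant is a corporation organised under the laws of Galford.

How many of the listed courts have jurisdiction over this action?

0

The Circuit Court of Orinley:
  (a) The plaintiff resides in Cormarsh, not Orinley; the property lies in Cormarsh, not Orinley — none of the alternatives is met. However, the amount in controversy is 22,000 dollars, which meets the $20,000 floor, so the 'unless' proviso supplies this condition. Met.
  (b) The claim is a property claim, so one alternative holds. Met.
  (c) The amount in controversy is $22,000, within the USD 150,000 ceiling. Condition met.
  (d) The plaintiff resides in Cormarsh, which is not Orinley — that alternative is enough. Satisfied.
  (e) No party resides in Orinley. Fails.
  → Not every requirement is met — no jurisdiction.
The Provincial Court of Orinley:
  (a) The claim is a property claim, not an employment claim. Satisfied.
  (b) The plaintiff resides in Cormarsh, which is not Orinley, so one alternative holds. Met.
  (c) The amount in controversy is 22,000 dollars, within the 150,000 dollars ceiling, which satisfies one of the alternatives. Condition met.
  (d) No party resides in Orinley. Not met.
  → No jurisdiction.
The Orinley Court of Common Pleas:
  (a) The claim is a property claim, not a tort claim — that alternative is enough. Satisfied.
  (b) The operative events occurred in Cormarsh, which satisfies one of the alternatives. Met.
  (c) The plaintiff resides in Cormarsh, which is not Orinley — that alternative is enough. Condition met.
  (d) No party resides in Orinley; no such written consent has been filed; the claim is a property claim, not a tort claim — none of the alternatives is met. Condition not met.
  (e) The amount in controversy is $22,000, which meets the USD 22,000 floor, so this disjunct is met. Condition met.
  → No jurisdiction.
The Ashford District Court:
  (a) The amount in controversy is 22,000 dollars, within the $150,000 ceiling, so one alternative holds. Met.
  (b) Gideon Quill resides in Ashford, which satisfies one of the alternatives. Condition met.
  (c) The plaintiff resides in Cormarsh, not Ashford; no such written consent has been filed — every alternative fails. But Gideon Quill resides in Ashford, and the 'unless' clause therefore excuses the requirement. Condition met.
  (d) The property lies in Cormarsh, not Orinley; no defendant is a corporation — every alternative fails. Not met.
  → Not every requirement is met — no jurisdiction.
No court satisfies all of its conditions.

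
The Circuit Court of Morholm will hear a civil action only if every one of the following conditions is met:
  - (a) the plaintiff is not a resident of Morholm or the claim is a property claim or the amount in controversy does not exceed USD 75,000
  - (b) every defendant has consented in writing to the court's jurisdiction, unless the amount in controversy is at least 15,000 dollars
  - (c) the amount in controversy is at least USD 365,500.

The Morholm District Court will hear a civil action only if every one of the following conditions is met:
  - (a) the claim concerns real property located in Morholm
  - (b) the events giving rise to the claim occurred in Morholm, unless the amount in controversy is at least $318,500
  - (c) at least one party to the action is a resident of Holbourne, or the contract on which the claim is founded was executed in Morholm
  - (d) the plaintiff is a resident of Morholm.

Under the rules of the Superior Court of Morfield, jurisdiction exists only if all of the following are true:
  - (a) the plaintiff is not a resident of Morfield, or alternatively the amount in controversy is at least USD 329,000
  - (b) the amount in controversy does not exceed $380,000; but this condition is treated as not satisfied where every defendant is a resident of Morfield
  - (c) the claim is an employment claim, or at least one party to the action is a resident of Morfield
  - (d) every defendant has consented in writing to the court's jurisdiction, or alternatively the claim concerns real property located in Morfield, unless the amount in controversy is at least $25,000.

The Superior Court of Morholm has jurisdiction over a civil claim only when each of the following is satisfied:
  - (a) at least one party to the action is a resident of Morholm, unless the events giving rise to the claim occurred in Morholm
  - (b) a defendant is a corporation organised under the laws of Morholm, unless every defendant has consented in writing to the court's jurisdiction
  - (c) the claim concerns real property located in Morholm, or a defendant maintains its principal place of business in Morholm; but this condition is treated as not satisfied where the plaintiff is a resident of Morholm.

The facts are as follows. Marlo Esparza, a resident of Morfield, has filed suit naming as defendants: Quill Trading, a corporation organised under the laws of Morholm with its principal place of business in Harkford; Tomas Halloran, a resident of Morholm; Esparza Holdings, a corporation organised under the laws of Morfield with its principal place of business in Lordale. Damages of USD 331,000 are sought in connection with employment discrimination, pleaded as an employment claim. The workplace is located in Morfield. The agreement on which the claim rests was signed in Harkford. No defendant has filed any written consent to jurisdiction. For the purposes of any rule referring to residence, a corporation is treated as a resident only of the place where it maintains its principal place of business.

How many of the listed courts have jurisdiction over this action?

The Circuit Court of Morholm:
  (a) The plaintiff resides in Morfield, which is not Morholm, so one alternative holds. Satisfied.
  (b) No such written consent has been filed. The proviso rescues it, though: the amount in controversy is 331,000 dollars, which meets the USD 15,000 floor. Met.
  (c) The amount in controversy is 331,000 dollars, below the $365,500 floor. Condition not met.
  → Not every requirement is met — no jurisdiction.
The Morholm District Court:
  (a) The claim does not concern real property. Condition not met.
  (b) The operative events occurred in Morfield, not Morholm. However, the amount in controversy is $331,000, which meets the $318,500 floor, so the 'unless' proviso supplies this condition. Condition met.
  (c) No party resides in Holbourne; the contract was executed in Harkford, not Morholm — no alternative holds. Fails.
  (d) The plaintiff resides in Morfield, not Morholm. Condition not met.
  → At least one condition fails; no jurisdiction.
The Superior Court of Morfield:
  (a) The amount in controversy is USD 331,000, which meets the 329,000 dollars floor, so this disjunct is met. Condition met.
  (b) The amount in controversy is 331,000 dollars, within the $380,000 ceiling. The exception is not triggered, since the defendants reside as follows — Quill Trading in Harkford, Tomas Halloran in Morholm, Esparza Holdings in Lordale — not all in Morfield. Condition met.
  (c) The claim is an employment claim — that alternative is enough. Condition met.
  (d) No such written consent has been filed; the claim does not concern real property — none of the alternatives is met. But the amount in controversy is 331,000 dollars, which meets the USD 25,000 floor, and the 'unless' clause therefore excuses the requirement. Met.
  → Jurisdiction lies.
The Superior Court of Morholm:
  (a) Tomas Halloran resides in Morholm. Condition met.
  (b) Quill Trading is organised under the laws of Morholm. Met.
  (c) The claim does not concern real property; the corporate defendant(s) have their principal place of business in Harkford, Lordale, not Morholm — every alternative fails. Not met.
  → At least one condition fails; no jurisdiction.
Courts with jurisdiction: the Superior Court of Morfield — 1 in total.

1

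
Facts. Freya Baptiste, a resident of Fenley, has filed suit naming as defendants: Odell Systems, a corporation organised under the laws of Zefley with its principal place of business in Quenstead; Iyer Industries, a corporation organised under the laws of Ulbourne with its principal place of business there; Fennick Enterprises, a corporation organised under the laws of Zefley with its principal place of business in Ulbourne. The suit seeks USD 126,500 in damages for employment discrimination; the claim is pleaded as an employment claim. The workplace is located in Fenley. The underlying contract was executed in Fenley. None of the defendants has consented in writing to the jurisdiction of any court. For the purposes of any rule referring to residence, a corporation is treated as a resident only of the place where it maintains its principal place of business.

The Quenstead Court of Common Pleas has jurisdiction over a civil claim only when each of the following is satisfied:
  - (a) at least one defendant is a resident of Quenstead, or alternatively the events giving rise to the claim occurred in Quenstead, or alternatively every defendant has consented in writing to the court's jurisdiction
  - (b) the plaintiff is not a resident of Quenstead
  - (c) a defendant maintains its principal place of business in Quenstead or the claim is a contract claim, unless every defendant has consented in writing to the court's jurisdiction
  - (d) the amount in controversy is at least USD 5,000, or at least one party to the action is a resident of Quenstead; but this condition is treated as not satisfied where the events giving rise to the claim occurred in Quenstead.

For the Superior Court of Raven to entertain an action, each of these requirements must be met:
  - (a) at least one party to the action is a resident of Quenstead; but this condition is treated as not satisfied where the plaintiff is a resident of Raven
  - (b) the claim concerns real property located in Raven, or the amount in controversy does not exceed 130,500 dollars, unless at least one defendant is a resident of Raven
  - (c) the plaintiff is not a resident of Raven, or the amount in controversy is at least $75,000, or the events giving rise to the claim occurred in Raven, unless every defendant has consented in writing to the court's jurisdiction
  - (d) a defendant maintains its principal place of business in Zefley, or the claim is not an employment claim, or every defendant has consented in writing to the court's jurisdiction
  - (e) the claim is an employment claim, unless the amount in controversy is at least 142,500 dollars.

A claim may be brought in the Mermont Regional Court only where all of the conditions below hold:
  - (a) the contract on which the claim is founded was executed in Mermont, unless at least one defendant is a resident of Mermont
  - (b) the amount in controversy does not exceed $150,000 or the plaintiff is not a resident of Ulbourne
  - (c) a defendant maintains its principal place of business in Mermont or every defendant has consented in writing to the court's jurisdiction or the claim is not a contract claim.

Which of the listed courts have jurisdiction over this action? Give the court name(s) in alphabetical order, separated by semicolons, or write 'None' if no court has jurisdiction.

the Quenstead Court of Common Pleas

The Quenstead Court of Common Pleas:
  (a) Odell Systems resides in Quenstead, so this disjunct is met. Condition met.
  (b) The plaintiff resides in Fenley, which is not Quenstead. Condition met.
  (c) Odell Systems has its principal place of business in Quenstead, so one alternative holds. Satisfied.
  (d) The amount in controversy is 126,500 dollars, which meets the USD 5,000 floor, so one alternative holds. And the carve-out is inapplicable — the operative events occurred in Fenley, not Quenstead. Satisfied.
  → All conditions met; jurisdiction exists.
The Superior Court of Raven:
  (a) Odell Systems resides in Quenstead. The carve-out does not apply: the plaintiff resides in Fenley, not Raven. Condition met.
  (b) The amount in controversy is $126,500, within the $130,500 ceiling — that alternative is enough. Met.
  (c) The plaintiff resides in Fenley, which is not Raven, so one alternative holds. Satisfied.
  (d) The corporate defendant(s) have their principal place of business in Quenstead, Ulbourne, not Zefley; the claim is an employment claim; no such written consent has been filed — every alternative fails. Not satisfied.
  (e) The claim is an employment claim. Condition met.
  → Not every requirement is met — no jurisdiction.
The Mermont Regional Court:
  (a) The contract was executed in Fenley, not Mermont. The proviso offers no rescue either, since no defendant resides in Mermont (they reside in Quenstead, Ulbourne, Ulbourne). Not satisfied.
  (b) The amount in controversy is USD 126,500, within the $150,000 ceiling, which satisfies one of the alternatives. Satisfied.
  (c) The claim is an employment claim, not a contract claim, so one alternative holds. Condition met.
  → At least one condition fails; no jurisdiction.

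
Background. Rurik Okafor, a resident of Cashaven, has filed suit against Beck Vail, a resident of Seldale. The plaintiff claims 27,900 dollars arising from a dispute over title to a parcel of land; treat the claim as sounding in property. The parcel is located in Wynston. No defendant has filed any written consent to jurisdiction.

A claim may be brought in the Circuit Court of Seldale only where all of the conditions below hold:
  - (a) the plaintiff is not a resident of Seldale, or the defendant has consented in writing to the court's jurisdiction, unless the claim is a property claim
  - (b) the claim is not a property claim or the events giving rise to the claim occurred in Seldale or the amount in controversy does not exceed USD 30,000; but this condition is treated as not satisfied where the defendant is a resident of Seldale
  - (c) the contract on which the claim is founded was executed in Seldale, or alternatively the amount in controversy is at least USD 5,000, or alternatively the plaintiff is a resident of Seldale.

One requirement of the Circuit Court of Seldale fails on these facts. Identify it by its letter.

(b)

The Circuit Court of Seldale:
  (a) The plaintiff resides in Cashaven, which is not Seldale, which satisfies one of the alternatives. Satisfied.
  (b) The amount in controversy is $27,900, within the 30,000 dollars ceiling, so one alternative holds. But the defendant resides in Seldale, triggering the carve-out and defeating this condition. Fails.
  (c) The amount in controversy is 27,900 dollars, which meets the USD 5,000 floor — that alternative is enough. Met.
Only condition (b) fails.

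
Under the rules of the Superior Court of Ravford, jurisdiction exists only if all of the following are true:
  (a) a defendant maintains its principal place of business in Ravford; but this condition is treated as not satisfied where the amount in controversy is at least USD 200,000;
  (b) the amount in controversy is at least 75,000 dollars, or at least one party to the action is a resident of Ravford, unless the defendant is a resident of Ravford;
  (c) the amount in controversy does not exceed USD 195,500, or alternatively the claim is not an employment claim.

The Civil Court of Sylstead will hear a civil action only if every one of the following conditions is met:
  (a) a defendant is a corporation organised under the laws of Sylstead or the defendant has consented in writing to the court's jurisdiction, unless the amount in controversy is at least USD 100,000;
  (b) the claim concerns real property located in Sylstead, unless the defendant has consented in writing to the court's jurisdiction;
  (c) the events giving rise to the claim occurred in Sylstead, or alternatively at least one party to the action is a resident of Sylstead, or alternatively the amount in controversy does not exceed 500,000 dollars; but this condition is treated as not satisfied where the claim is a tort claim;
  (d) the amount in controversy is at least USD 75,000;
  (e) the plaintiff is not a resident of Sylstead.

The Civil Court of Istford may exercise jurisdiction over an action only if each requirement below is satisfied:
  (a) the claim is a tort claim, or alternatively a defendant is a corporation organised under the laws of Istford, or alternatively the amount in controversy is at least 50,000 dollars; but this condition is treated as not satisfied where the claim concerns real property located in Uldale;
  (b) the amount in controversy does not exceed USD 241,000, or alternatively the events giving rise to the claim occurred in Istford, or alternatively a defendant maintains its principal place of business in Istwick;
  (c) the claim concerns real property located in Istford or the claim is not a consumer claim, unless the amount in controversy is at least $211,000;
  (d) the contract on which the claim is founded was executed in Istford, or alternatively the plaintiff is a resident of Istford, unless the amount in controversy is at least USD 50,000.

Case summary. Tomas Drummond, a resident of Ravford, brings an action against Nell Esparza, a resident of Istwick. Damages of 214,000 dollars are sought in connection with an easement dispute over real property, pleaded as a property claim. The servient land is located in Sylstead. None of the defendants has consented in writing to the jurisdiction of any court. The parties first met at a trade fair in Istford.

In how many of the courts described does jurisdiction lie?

The Superior Court of Ravford:
  (a) No defendant is a corporation. Condition not met.
  (b) The amount in controversy is 214,000 dollars, which meets the USD 75,000 floor, so this disjunct is met. Condition met.
  (c) The claim is a property claim, not an employment claim — that alternative is enough. Met.
  → The court lacks jurisdiction.
The Civil Court of Sylstead:
  (a) No defendant is a corporation; no such written consent has been filed — every alternative fails. However, the amount in controversy is $214,000, which meets the 100,000 dollars floor, so the 'unless' proviso supplies this condition. Satisfied.
  (b) The property lies in Sylstead. Condition met.
  (c) The operative events occurred in Sylstead — that alternative is enough. And the carve-out is inapplicable — the claim is a property claim, not a tort claim. Met.
  (d) The amount in controversy is 214,000 dollars, which meets the 75,000 dollars floor. Satisfied.
  (e) The plaintiff resides in Ravford, which is not Sylstead. Condition met.
  → All conditions met; jurisdiction exists.
The Civil Court of Istford:
  (a) The amount in controversy is $214,000, which meets the 50,000 dollars floor, so this disjunct is met. The exception is not triggered, since the property lies in Sylstead, not Uldale. Satisfied.
  (b) The amount in controversy is $214,000, within the 241,000 dollars ceiling, which satisfies one of the alternatives. Condition met.
  (c) The claim is a property claim, not a consumer claim, so this disjunct is met. Condition met.
  (d) No contract (and hence no place of execution) is alleged; the plaintiff resides in Ravford, not Istford — no alternative holds. But the amount in controversy is $214,000, which meets the $50,000 floor, and the 'unless' clause therefore excuses the requirement. Met.
  → The court has jurisdiction.
Courts with jurisdiction: the Civil Court of Sylstead, the Civil Court of Istford — 2 in total.

2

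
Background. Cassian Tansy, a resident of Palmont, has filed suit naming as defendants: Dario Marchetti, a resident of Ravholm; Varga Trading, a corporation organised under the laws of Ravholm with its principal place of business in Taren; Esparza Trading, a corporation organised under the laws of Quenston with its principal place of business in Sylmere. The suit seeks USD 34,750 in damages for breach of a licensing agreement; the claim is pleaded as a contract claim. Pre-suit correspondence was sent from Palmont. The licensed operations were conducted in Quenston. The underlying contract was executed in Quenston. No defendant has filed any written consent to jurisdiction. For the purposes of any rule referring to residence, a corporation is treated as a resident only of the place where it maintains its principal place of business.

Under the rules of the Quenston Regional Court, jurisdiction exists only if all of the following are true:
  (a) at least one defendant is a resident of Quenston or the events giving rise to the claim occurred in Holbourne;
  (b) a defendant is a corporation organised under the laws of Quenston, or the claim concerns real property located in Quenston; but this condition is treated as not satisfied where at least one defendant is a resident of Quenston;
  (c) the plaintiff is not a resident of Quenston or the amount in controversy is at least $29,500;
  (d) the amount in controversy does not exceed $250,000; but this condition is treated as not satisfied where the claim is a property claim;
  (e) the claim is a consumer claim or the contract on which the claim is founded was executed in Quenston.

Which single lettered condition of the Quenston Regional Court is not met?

The Quenston Regional Court:
  (a) No defendant resides in Quenston (they reside in Ravholm, Taren, Sylmere); the operative events occurred in Quenston, not Holbourne — no alternative holds. Fails.
  (b) Esparza Trading is organised under the laws of Quenston, so one alternative holds. The carve-out does not apply: no defendant resides in Quenston (they reside in Ravholm, Taren, Sylmere). Met.
  (c) The plaintiff resides in Palmont, which is not Quenston, which satisfies one of the alternatives. Satisfied.
  (d) The amount in controversy is 34,750 dollars, within the USD 250,000 ceiling. And the carve-out is inapplicable — the claim is a contract claim, not a property claim. Condition met.
  (e) The contract was executed in Quenston, which satisfies one of the alternatives. Met.
Only condition (a) fails.

(a)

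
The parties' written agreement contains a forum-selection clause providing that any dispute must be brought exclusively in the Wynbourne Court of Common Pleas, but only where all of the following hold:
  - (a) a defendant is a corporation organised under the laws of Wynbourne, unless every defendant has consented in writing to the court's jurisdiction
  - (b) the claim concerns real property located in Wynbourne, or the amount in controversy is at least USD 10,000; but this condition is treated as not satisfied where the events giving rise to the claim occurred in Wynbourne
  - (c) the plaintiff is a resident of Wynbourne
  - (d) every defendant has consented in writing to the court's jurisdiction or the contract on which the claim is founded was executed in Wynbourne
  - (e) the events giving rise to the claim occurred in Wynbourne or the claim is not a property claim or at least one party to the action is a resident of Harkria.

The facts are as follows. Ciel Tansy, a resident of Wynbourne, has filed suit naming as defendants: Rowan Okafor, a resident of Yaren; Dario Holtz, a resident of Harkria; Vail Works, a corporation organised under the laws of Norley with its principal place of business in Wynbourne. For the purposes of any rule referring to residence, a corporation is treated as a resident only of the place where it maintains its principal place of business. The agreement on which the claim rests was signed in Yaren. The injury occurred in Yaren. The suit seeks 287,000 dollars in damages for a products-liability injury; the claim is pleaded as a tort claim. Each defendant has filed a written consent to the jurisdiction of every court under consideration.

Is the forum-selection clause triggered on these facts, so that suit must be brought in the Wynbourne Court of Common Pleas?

The Wynbourne Court of Common Pleas:
  (a) The corporate defendant(s) are organised in Norley, not Wynbourne. However, every defendant has filed written consent, so the 'unless' proviso supplies this condition. Condition met.
  (b) The amount in controversy is 287,000 dollars, which meets the USD 10,000 floor — that alternative is enough. And the carve-out is inapplicable — the operative events occurred in Yaren, not Wynbourne. Satisfied.
  (c) The plaintiff resides in Wynbourne. Met.
  (d) Every defendant has filed written consent, so this disjunct is met. Met.
  (e) The claim is a tort claim, not a property claim — that alternative is enough. Satisfied.
  → The clause applies.

Yes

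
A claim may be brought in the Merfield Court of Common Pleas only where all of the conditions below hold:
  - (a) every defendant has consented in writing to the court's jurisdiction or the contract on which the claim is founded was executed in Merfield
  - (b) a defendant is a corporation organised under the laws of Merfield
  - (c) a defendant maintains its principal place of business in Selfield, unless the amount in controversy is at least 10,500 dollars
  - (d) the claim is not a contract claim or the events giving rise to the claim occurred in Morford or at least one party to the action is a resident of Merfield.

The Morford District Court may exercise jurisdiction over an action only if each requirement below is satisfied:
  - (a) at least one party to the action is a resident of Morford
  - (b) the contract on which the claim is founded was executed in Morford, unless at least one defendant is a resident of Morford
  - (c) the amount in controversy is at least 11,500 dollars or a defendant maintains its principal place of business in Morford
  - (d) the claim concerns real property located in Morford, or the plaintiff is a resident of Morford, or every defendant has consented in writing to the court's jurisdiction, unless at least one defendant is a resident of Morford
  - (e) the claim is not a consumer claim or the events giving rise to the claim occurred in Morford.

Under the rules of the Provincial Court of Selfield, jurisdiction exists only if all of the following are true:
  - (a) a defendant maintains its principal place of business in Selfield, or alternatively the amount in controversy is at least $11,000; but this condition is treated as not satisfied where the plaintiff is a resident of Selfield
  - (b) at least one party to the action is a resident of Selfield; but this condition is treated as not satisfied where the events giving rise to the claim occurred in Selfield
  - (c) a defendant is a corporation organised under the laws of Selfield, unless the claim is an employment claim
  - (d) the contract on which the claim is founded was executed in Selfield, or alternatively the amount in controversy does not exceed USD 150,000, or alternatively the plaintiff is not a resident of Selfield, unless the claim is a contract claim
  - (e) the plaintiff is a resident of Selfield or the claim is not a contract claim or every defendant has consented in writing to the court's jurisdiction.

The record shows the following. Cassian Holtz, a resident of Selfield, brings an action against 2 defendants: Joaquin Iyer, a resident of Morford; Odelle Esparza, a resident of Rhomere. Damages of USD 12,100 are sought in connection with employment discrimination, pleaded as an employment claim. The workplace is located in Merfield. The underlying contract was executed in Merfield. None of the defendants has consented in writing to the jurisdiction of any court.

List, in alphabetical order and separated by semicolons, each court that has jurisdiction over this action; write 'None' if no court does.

The Merfield Court of Common Pleas:
  (a) The contract was executed in Merfield, which satisfies one of the alternatives. Condition met.
  (b) No defendant is a corporation. Condition not met.
  (c) No defendant is a corporation. But the amount in controversy is $12,100, which meets the 10,500 dollars floor, and the 'unless' clause therefore excuses the requirement. Condition met.
  (d) The claim is an employment claim, not a contract claim, which satisfies one of the alternatives. Condition met.
  → At least one condition fails; no jurisdiction.
The Morford District Court:
  (a) Joaquin Iyer resides in Morford. Met.
  (b) The contract was executed in Merfield, not Morford. However, Joaquin Iyer resides in Morford, so the 'unless' proviso supplies this condition. Met.
  (c) The amount in controversy is USD 12,100, which meets the 11,500 dollars floor, which satisfies one of the alternatives. Met.
  (d) The claim does not concern real property; the plaintiff resides in Selfield, not Morford; no such written consent has been filed — none of the alternatives is met. But Joaquin Iyer resides in Morford, and the 'unless' clause therefore excuses the requirement. Condition met.
  (e) The claim is an employment claim, not a consumer claim, so one alternative holds. Satisfied.
  → All conditions met; jurisdiction exists.
The Provincial Court of Selfield:
  (a) The amount in controversy is 12,100 dollars, which meets the USD 11,000 floor — that alternative is enough. But the carve-out bites: the plaintiff resides in Selfield. Fails.
  (b) Cassian Holtz resides in Selfield. The carve-out does not apply: the operative events occurred in Merfield, not Selfield. Condition met.
  (c) No defendant is a corporation. The proviso rescues it, though: the claim is an employment claim. Condition met.
  (d) The amount in controversy is $12,100, within the $150,000 ceiling, so this disjunct is met. Condition met.
  (e) The plaintiff resides in Selfield, which satisfies one of the alternatives. Met.
  → Not every requirement is met — no jurisdiction.

the Morford District Court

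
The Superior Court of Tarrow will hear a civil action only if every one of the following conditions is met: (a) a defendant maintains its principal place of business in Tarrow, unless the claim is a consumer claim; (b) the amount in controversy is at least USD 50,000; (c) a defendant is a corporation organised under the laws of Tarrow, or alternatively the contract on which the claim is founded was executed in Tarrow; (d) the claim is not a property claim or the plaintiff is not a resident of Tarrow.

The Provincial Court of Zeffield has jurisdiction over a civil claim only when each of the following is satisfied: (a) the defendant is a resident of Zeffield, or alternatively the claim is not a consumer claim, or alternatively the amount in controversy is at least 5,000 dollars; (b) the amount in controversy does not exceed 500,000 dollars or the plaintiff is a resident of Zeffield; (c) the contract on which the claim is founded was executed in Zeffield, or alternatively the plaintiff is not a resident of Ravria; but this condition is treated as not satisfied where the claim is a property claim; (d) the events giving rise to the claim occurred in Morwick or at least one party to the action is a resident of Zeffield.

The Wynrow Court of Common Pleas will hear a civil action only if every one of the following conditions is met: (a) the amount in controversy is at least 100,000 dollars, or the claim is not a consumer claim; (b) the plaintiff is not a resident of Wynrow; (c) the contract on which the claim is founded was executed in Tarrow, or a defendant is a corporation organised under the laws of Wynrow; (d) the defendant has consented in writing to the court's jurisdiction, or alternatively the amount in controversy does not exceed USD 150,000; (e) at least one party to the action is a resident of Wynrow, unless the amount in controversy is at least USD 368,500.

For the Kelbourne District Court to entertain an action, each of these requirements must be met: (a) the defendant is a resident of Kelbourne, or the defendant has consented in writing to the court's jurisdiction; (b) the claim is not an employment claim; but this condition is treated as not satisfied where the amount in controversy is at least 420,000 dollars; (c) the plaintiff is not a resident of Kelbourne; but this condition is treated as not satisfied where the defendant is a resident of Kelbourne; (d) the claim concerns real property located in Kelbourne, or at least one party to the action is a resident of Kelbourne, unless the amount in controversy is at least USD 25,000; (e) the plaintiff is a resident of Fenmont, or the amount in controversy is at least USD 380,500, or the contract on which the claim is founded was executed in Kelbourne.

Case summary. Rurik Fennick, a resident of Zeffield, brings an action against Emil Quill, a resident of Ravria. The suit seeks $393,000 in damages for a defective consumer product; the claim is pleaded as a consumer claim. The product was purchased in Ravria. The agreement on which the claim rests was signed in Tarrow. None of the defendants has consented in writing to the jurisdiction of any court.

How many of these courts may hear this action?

2

The Superior Court of Tarrow:
  (a) No defendant is a corporation. But the claim is a consumer claim, and the 'unless' clause therefore excuses the requirement. Condition met.
  (b) The amount in controversy is USD 393,000, which meets the USD 50,000 floor. Met.
  (c) The contract was executed in Tarrow, which satisfies one of the alternatives. Condition met.
  (d) The claim is a consumer claim, not a property claim, so one alternative holds. Condition met.
  → The court has jurisdiction.
The Provincial Court of Zeffield:
  (a) The amount in controversy is 393,000 dollars, which meets the USD 5,000 floor, which satisfies one of the alternatives. Condition met.
  (b) The amount in controversy is $393,000, within the USD 500,000 ceiling, so this disjunct is met. Satisfied.
  (c) The plaintiff resides in Zeffield, which is not Ravria, so one alternative holds. And the carve-out is inapplicable — the claim is a consumer claim, not a property claim. Met.
  (d) Rurik Fennick resides in Zeffield — that alternative is enough. Met.
  → The court has jurisdiction.
The Wynrow Court of Common Pleas:
  (a) The amount in controversy is $393,000, which meets the $100,000 floor, which satisfies one of the alternatives. Met.
  (b) The plaintiff resides in Zeffield, which is not Wynrow. Condition met.
  (c) The contract was executed in Tarrow, which satisfies one of the alternatives. Met.
  (d) No such written consent has been filed; the amount in controversy is $393,000, above the USD 150,000 ceiling — none of the alternatives is met. Not satisfied.
  (e) No party resides in Wynrow. However, the amount in controversy is $393,000, which meets the $368,500 floor, so the 'unless' proviso supplies this condition. Met.
  → At least one condition fails; no jurisdiction.
The Kelbourne District Court:
  (a) The defendant resides in Ravria, not Kelbourne; no such written consent has been filed — no alternative holds. Not satisfied.
  (b) The claim is a consumer claim, not an employment claim. The carve-out does not apply: the amount in controversy is 393,000 dollars, below the 420,000 dollars floor. Condition met.
  (c) The plaintiff resides in Zeffield, which is not Kelbourne. And the carve-out is inapplicable — the defendant resides in Ravria, not Kelbourne. Met.
  (d) The claim does not concern real property; no party resides in Kelbourne — none of the alternatives is met. But the amount in controversy is USD 393,000, which meets the $25,000 floor, and the 'unless' clause therefore excuses the requirement. Satisfied.
  (e) The amount in controversy is $393,000, which meets the USD 380,500 floor, so one alternative holds. Condition met.
  → At least one condition fails; no jurisdiction.
Courts with jurisdiction: the Superior Court of Tarrow, the Provincial Court of Zeffield — 2 in total.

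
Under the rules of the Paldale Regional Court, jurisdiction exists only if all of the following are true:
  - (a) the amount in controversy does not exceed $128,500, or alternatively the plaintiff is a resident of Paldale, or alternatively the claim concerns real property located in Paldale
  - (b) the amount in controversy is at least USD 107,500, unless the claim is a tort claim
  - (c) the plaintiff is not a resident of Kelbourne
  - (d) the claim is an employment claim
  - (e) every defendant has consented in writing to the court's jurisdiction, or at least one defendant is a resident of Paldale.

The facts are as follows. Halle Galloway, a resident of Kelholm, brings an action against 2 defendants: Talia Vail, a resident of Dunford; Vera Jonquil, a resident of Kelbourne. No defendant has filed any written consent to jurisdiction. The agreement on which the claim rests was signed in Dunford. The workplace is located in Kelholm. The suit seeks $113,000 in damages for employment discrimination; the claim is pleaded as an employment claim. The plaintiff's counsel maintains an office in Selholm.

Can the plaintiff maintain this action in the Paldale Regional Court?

The Paldale Regional Court:
  (a) The amount in controversy is 113,000 dollars, within the USD 128,500 ceiling, which satisfies one of the alternatives. Satisfied.
  (b) The amount in controversy is USD 113,000, which meets the 107,500 dollars floor. Condition met.
  (c) The plaintiff resides in Kelholm, which is not Kelbourne. Met.
  (d) The claim is an employment claim. Satisfied.
  (e) No such written consent has been filed; no defendant resides in Paldale (they reside in Dunford, Kelbourne) — none of the alternatives is met. Fails.
  → The court lacks jurisdiction.

No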